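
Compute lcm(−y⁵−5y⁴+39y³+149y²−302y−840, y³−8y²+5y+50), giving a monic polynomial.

By polynomial division,
  −y⁵−5y⁴+39y³+149y²−302y−840 = (−y²−13y−60)(y³−8y²+5y+50) + (−216y²+648y+2160)
  y³−8y²+5y+50 = (−(1/216)y+5/216)(−216y²+648y+2160) + (0)
Last nonzero remainder: −216y²+648y+2160. Dividing through by −216 gives the monic gcd y²−3y−10.
Then lcm(f, g) = f·g / gcd(f, g); expanding and making the result monic gives the answer.

y⁶−64y⁴+46y³+1047y²−670y−4200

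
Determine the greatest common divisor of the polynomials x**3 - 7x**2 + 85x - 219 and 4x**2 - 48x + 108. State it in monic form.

Euclidean algorithm in ℚ[x]:
  x**3 - 7x**2 + 85x - 219 = ((1/4)x + 5/4)(4x**2 - 48x + 108) + (118x - 354)
  4x**2 - 48x + 108 = ((2/59)x - 18/59)(118x - 354) + (0)
Last nonzero remainder: 118x - 354. Dividing through by 118 gives the monic gcd x - 3.

x - 3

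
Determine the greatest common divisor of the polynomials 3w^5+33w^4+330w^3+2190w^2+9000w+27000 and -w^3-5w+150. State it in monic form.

Apply the Euclidean algorithm:
  3w^5+33w^4+330w^3+2190w^2+9000w+27000 = (-3w^2-33w-315)(-w^3-5w+150) + (2475w^2+12375w+74250)
  -w^3-5w+150 = (-(1/2475)w+1/495)(2475w^2+12375w+74250) + (0)
Last nonzero remainder: 2475w^2+12375w+74250. Dividing through by 2475 gives the monic gcd w^2+5w+30.

w^2+5w+30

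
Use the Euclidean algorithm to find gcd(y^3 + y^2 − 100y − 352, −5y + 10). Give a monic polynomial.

1

Euclidean algorithm in ℚ[y]:
  y^3 + y^2 − 100y − 352 = (−(1/5)y^2 − (3/5)y + 94/5)(−5y + 10) + (−540)
  −5y + 10 = ((1/108)y − 1/54)(−540) + (0)
The last nonzero remainder is the constant −540, so the polynomials are coprime and gcd = 1.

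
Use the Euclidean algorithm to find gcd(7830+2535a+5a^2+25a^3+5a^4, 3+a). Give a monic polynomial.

3+a

Euclidean algorithm in ℚ[a]:
  5a^4+25a^3+5a^2+2535a+7830 = (5a^3+10a^2−25a+2610)(a+3) + (0)
The last nonzero remainder a+3 is already monic.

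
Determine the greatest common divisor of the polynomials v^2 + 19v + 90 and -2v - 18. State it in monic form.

v + 9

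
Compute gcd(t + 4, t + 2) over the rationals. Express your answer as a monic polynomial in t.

1

Apply the Euclidean algorithm:
  t + 4 = (t + 2) + (2)
  t + 2 = ((1/2)t + 1)(2) + (0)
The last nonzero remainder is the constant 2, so the polynomials are coprime and gcd = 1.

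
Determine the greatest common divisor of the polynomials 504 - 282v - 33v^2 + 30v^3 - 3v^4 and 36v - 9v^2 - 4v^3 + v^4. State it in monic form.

-12 - v + v^2

Euclidean algorithm in ℚ[v]:
  -3v^4 + 30v^3 - 33v^2 - 282v + 504 = (-3)(v^4 - 4v^3 - 9v^2 + 36v) + (18v^3 - 60v^2 - 174v + 504)
  v^4 - 4v^3 - 9v^2 + 36v = ((1/18)v - 1/27)(18v^3 - 60v^2 - 174v + 504) + (-(14/9)v^2 + (14/9)v + 56/3)
  18v^3 - 60v^2 - 174v + 504 = (-(81/7)v + 27)(-(14/9)v^2 + (14/9)v + 56/3) + (0)
Last nonzero remainder: -(14/9)v^2 + (14/9)v + 56/3. Dividing through by -14/9 gives the monic gcd v^2 - v - 12.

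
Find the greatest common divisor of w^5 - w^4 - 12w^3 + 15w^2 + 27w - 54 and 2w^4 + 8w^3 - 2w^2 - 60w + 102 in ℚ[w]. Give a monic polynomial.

w^2 - 3w + 3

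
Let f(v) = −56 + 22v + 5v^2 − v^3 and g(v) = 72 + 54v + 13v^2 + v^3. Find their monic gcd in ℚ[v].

Euclidean algorithm in ℚ[v]:
  −v^3 + 5v^2 + 22v − 56 = (−1)(v^3 + 13v^2 + 54v + 72) + (18v^2 + 76v + 16)
  v^3 + 13v^2 + 54v + 72 = ((1/18)v + 79/162)(18v^2 + 76v + 16) + ((1300/81)v + 5200/81)
  18v^2 + 76v + 16 = ((729/650)v + 81/325)((1300/81)v + 5200/81) + (0)
Last nonzero remainder: (1300/81)v + 5200/81. Dividing through by 1300/81 gives the monic gcd v + 4.

4 + v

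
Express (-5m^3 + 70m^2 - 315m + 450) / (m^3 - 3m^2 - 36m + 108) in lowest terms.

(-5m + 25)/(m + 6)

Repeated division with remainder:
  -5m^3 + 70m^2 - 315m + 450 = (-5)(m^3 - 3m^2 - 36m + 108) + (55m^2 - 495m + 990)
  m^3 - 3m^2 - 36m + 108 = ((1/55)m + 6/55)(55m^2 - 495m + 990) + (0)
Last nonzero remainder: 55m^2 - 495m + 990. Dividing through by 55 gives the monic gcd m^2 - 9m + 18.
Cancel m^2 - 9m + 18 from numerator and denominator to get the reduced form.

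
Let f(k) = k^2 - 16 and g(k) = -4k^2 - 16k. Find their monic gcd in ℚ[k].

k + 4

Apply the Euclidean algorithm:
  k^2 - 16 = (-1/4)(-4k^2 - 16k) + (-4k - 16)
  -4k^2 - 16k = (k)(-4k - 16) + (0)
Last nonzero remainder: -4k - 16. Dividing through by -4 gives the monic gcd k + 4.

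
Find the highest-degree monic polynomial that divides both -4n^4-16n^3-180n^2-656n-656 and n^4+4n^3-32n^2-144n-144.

n^2+4n+4

By polynomial division,
  -4n^4-16n^3-180n^2-656n-656 = (-4)(n^4+4n^3-32n^2-144n-144) + (-308n^2-1232n-1232)
  n^4+4n^3-32n^2-144n-144 = (-(1/308)n^2+9/77)(-308n^2-1232n-1232) + (0)
Last nonzero remainder: -308n^2-1232n-1232. Dividing through by -308 gives the monic gcd n^2+4n+4.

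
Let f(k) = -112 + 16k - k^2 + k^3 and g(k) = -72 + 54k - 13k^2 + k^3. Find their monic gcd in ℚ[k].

-4 + k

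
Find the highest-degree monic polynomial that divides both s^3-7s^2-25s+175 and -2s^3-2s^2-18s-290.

Euclidean algorithm in ℚ[s]:
  s^3-7s^2-25s+175 = (-1/2)(-2s^3-2s^2-18s-290) + (-8s^2-34s+30)
  -2s^3-2s^2-18s-290 = ((1/4)s-13/16)(-8s^2-34s+30) + (-(425/8)s-2125/8)
  -8s^2-34s+30 = ((64/425)s-48/425)(-(425/8)s-2125/8) + (0)
Last nonzero remainder: -(425/8)s-2125/8. Dividing through by -425/8 gives the monic gcd s+5.

s+5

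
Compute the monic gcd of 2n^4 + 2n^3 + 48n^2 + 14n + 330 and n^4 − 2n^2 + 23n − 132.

n^2 − n + 11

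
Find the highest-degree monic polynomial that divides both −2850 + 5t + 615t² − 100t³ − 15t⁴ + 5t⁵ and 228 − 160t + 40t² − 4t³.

Apply the Euclidean algorithm:
  5t⁵ − 15t⁴ − 100t³ + 615t² + 5t − 2850 = (−(5/4)t² − (35/4)t − 25/2)(−4t³ + 40t² − 160t + 228) + (0)
Last nonzero remainder: −4t³ + 40t² − 160t + 228. Dividing through by −4 gives the monic gcd t³ − 10t² + 40t − 57.

−57 + 40t − 10t² + t³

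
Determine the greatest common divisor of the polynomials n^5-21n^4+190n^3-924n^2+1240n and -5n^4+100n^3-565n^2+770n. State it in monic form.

n^2-2n

By polynomial division,
  n^5-21n^4+190n^3-924n^2+1240n = (-(1/5)n+1/5)(-5n^4+100n^3-565n^2+770n) + (57n^3-657n^2+1086n)
  -5n^4+100n^3-565n^2+770n = (-(5/57)n+805/1083)(57n^3-657n^2+1086n) + ((6720/361)n^2-(13440/361)n)
  57n^3-657n^2+1086n = ((6859/2240)n-65341/2240)((6720/361)n^2-(13440/361)n) + (0)
Last nonzero remainder: (6720/361)n^2-(13440/361)n. Dividing through by 6720/361 gives the monic gcd n^2-2n.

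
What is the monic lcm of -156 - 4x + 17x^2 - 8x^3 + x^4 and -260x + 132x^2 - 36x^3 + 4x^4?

780x - 136x^2 - 89x^3 + 57x^4 - 13x^5 + x^6

By polynomial division,
  x^4 - 8x^3 + 17x^2 - 4x - 156 = (1/4)(4x^4 - 36x^3 + 132x^2 - 260x) + (x^3 - 16x^2 + 61x - 156)
  4x^4 - 36x^3 + 132x^2 - 260x = (4x + 28)(x^3 - 16x^2 + 61x - 156) + (336x^2 - 1344x + 4368)
  x^3 - 16x^2 + 61x - 156 = ((1/336)x - 1/28)(336x^2 - 1344x + 4368) + (0)
Last nonzero remainder: 336x^2 - 1344x + 4368. Dividing through by 336 gives the monic gcd x^2 - 4x + 13.
Then lcm(f, g) = f·g / gcd(f, g); expanding and making the result monic gives the answer.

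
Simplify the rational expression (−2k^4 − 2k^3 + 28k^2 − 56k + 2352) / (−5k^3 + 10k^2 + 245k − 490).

Repeated division with remainder:
  −2k^4 − 2k^3 + 28k^2 − 56k + 2352 = ((2/5)k + 6/5)(−5k^3 + 10k^2 + 245k − 490) + (−82k^2 − 154k + 2940)
  −5k^3 + 10k^2 + 245k − 490 = ((5/82)k − 795/3362)(−82k^2 − 154k + 2940) + ((49280/1681)k + 344960/1681)
  −82k^2 − 154k + 2940 = (−(68921/24640)k + 5043/352)((49280/1681)k + 344960/1681) + (0)
Last nonzero remainder: (49280/1681)k + 344960/1681. Dividing through by 49280/1681 gives the monic gcd k + 7.
Cancel k + 7 from numerator and denominator to get the reduced form.

(2k^3 − 12k^2 + 56k − 336)/(5k^2 − 45k + 70)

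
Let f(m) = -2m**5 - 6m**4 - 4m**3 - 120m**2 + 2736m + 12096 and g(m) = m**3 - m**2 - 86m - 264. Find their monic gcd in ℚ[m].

m**2 + 10m + 24

Euclidean algorithm in ℚ[m]:
  -2m**5 - 6m**4 - 4m**3 - 120m**2 + 2736m + 12096 = (-2m**2 - 8m - 184)(m**3 - m**2 - 86m - 264) + (-1520m**2 - 15200m - 36480)
  m**3 - m**2 - 86m - 264 = (-(1/1520)m + 11/1520)(-1520m**2 - 15200m - 36480) + (0)
Last nonzero remainder: -1520m**2 - 15200m - 36480. Dividing through by -1520 gives the monic gcd m**2 + 10m + 24.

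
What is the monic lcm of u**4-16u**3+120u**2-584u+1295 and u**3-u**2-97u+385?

Repeated division with remainder:
  u**4-16u**3+120u**2-584u+1295 = (u-15)(u**3-u**2-97u+385) + (202u**2-2424u+7070)
  u**3-u**2-97u+385 = ((1/202)u+11/202)(202u**2-2424u+7070) + (0)
Last nonzero remainder: 202u**2-2424u+7070. Dividing through by 202 gives the monic gcd u**2-12u+35.
Then lcm(f, g) = f·g / gcd(f, g); expanding and making the result monic gives the answer.

u**5-5u**4-56u**3+736u**2-5129u+14245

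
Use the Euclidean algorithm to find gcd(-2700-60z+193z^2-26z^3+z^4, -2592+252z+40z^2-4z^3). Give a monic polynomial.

By polynomial division,
  z^4-26z^3+193z^2-60z-2700 = (-(1/4)z+4)(-4z^3+40z^2+252z-2592) + (96z^2-1716z+7668)
  -4z^3+40z^2+252z-2592 = (-(1/24)z-21/64)(96z^2-1716z+7668) + ((135/16)z-1215/16)
  96z^2-1716z+7668 = ((512/45)z-4544/45)((135/16)z-1215/16) + (0)
Last nonzero remainder: (135/16)z-1215/16. Dividing through by 135/16 gives the monic gcd z-9.

-9+z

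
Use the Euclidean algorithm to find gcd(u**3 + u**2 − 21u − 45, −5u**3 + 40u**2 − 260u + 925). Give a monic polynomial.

By polynomial division,
  u**3 + u**2 − 21u − 45 = (−1/5)(−5u**3 + 40u**2 − 260u + 925) + (9u**2 − 73u + 140)
  −5u**3 + 40u**2 − 260u + 925 = (−(5/9)u − 5/81)(9u**2 − 73u + 140) + (−(15125/81)u + 75625/81)
  9u**2 − 73u + 140 = (−(729/15125)u + 2268/15125)(−(15125/81)u + 75625/81) + (0)
Last nonzero remainder: −(15125/81)u + 75625/81. Dividing through by −15125/81 gives the monic gcd u − 5.

u − 5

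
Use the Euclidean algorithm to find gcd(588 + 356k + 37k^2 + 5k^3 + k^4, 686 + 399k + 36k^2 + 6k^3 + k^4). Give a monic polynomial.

Apply the Euclidean algorithm:
  k^4 + 5k^3 + 37k^2 + 356k + 588 = (k^4 + 6k^3 + 36k^2 + 399k + 686) + (-k^3 + k^2 - 43k - 98)
  k^4 + 6k^3 + 36k^2 + 399k + 686 = (-k - 7)(-k^3 + k^2 - 43k - 98) + (0)
Last nonzero remainder: -k^3 + k^2 - 43k - 98. Dividing through by -1 gives the monic gcd k^3 - k^2 + 43k + 98.

98 + 43k - k^2 + k^3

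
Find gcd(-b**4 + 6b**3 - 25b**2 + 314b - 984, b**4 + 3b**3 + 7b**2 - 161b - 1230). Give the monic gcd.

b**3 - 2b**2 + 17b - 246

Repeated division with remainder:
  -b**4 + 6b**3 - 25b**2 + 314b - 984 = (-1)(b**4 + 3b**3 + 7b**2 - 161b - 1230) + (9b**3 - 18b**2 + 153b - 2214)
  b**4 + 3b**3 + 7b**2 - 161b - 1230 = ((1/9)b + 5/9)(9b**3 - 18b**2 + 153b - 2214) + (0)
Last nonzero remainder: 9b**3 - 18b**2 + 153b - 2214. Dividing through by 9 gives the monic gcd b**3 - 2b**2 + 17b - 246.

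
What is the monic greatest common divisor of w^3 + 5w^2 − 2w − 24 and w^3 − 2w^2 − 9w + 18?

Repeated division with remainder:
  w^3 + 5w^2 − 2w − 24 = (w^3 − 2w^2 − 9w + 18) + (7w^2 + 7w − 42)
  w^3 − 2w^2 − 9w + 18 = ((1/7)w − 3/7)(7w^2 + 7w − 42) + (0)
Last nonzero remainder: 7w^2 + 7w − 42. Dividing through by 7 gives the monic gcd w^2 + w − 6.

w^2 + w − 6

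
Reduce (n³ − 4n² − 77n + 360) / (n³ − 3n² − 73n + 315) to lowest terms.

Apply the Euclidean algorithm:
  n³ − 4n² − 77n + 360 = (n³ − 3n² − 73n + 315) + (−n² − 4n + 45)
  n³ − 3n² − 73n + 315 = (−n + 7)(−n² − 4n + 45) + (0)
Last nonzero remainder: −n² − 4n + 45. Dividing through by −1 gives the monic gcd n² + 4n − 45.
Cancel n² + 4n − 45 from numerator and denominator to get the reduced form.

(n − 8)/(n − 7)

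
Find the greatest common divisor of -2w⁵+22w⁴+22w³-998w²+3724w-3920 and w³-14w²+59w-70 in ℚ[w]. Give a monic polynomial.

By polynomial division,
  -2w⁵+22w⁴+22w³-998w²+3724w-3920 = (-2w²-6w+56)(w³-14w²+59w-70) + (0)
The last nonzero remainder w³-14w²+59w-70 is already monic.

w³-14w²+59w-70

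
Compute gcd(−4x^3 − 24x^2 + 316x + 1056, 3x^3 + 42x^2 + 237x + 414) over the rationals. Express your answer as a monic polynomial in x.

x + 3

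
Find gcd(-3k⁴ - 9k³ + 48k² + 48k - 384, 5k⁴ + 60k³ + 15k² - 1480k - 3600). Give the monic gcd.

By polynomial division,
  -3k⁴ - 9k³ + 48k² + 48k - 384 = (-3/5)(5k⁴ + 60k³ + 15k² - 1480k - 3600) + (27k³ + 57k² - 840k - 2544)
  5k⁴ + 60k³ + 15k² - 1480k - 3600 = ((5/27)k + 445/243)(27k³ + 57k² - 840k - 2544) + ((5360/81)k² + (42880/81)k + 85760/81)
  27k³ + 57k² - 840k - 2544 = ((2187/5360)k - 12879/5360)((5360/81)k² + (42880/81)k + 85760/81) + (0)
Last nonzero remainder: (5360/81)k² + (42880/81)k + 85760/81. Dividing through by 5360/81 gives the monic gcd k² + 8k + 16.

k² + 8k + 16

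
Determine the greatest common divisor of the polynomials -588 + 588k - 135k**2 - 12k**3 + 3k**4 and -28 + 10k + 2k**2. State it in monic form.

Repeated division with remainder:
  3k**4 - 12k**3 - 135k**2 + 588k - 588 = ((3/2)k**2 - (27/2)k + 21)(2k**2 + 10k - 28) + (0)
Last nonzero remainder: 2k**2 + 10k - 28. Dividing through by 2 gives the monic gcd k**2 + 5k - 14.

-14 + 5k + k**2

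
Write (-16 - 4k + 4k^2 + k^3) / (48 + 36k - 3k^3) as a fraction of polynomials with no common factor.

(8 - 2k - k^2)/(-24 - 6k + 3k^2)

Apply the Euclidean algorithm:
  k^3 + 4k^2 - 4k - 16 = (-1/3)(-3k^3 + 36k + 48) + (4k^2 + 8k)
  -3k^3 + 36k + 48 = (-(3/4)k + 3/2)(4k^2 + 8k) + (24k + 48)
  4k^2 + 8k = ((1/6)k)(24k + 48) + (0)
Last nonzero remainder: 24k + 48. Dividing through by 24 gives the monic gcd k + 2.
Cancel k + 2 from numerator and denominator to get the reduced form.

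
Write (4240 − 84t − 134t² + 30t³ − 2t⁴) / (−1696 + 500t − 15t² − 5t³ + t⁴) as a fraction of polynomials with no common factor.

Repeated division with remainder:
  −2t⁴ + 30t³ − 134t² − 84t + 4240 = (−2)(t⁴ − 5t³ − 15t² + 500t − 1696) + (20t³ − 164t² + 916t + 848)
  t⁴ − 5t³ − 15t² + 500t − 1696 = ((1/20)t + 4/25)(20t³ − 164t² + 916t + 848) + (−(864/25)t² + (7776/25)t − 45792/25)
  20t³ − 164t² + 916t + 848 = (−(125/216)t − 25/54)(−(864/25)t² + (7776/25)t − 45792/25) + (0)
Last nonzero remainder: −(864/25)t² + (7776/25)t − 45792/25. Dividing through by −864/25 gives the monic gcd t² − 9t + 53.
Cancel t² − 9t + 53 from numerator and denominator to get the reduced form.

(80 + 12t − 2t²)/(−32 + 4t + t²)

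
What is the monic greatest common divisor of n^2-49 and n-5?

1

By polynomial division,
  n^2-49 = (n+5)(n-5) + (-24)
  n-5 = (-(1/24)n+5/24)(-24) + (0)
The last nonzero remainder is the constant -24, so the polynomials are coprime and gcd = 1.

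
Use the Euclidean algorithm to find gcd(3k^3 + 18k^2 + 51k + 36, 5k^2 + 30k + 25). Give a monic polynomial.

k + 1

Repeated division with remainder:
  3k^3 + 18k^2 + 51k + 36 = ((3/5)k)(5k^2 + 30k + 25) + (36k + 36)
  5k^2 + 30k + 25 = ((5/36)k + 25/36)(36k + 36) + (0)
Last nonzero remainder: 36k + 36. Dividing through by 36 gives the monic gcd k + 1.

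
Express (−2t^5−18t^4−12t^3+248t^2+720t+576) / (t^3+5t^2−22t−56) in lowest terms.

Repeated division with remainder:
  −2t^5−18t^4−12t^3+248t^2+720t+576 = (−2t^2−8t−16)(t^3+5t^2−22t−56) + (40t^2−80t−320)
  t^3+5t^2−22t−56 = ((1/40)t+7/40)(40t^2−80t−320) + (0)
Last nonzero remainder: 40t^2−80t−320. Dividing through by 40 gives the monic gcd t^2−2t−8.
Cancel t^2−2t−8 from numerator and denominator to get the reduced form.

(−2t^3−22t^2−72t−72)/(t+7)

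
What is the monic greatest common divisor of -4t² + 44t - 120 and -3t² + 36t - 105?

t - 5

By polynomial division,
  -4t² + 44t - 120 = (4/3)(-3t² + 36t - 105) + (-4t + 20)
  -3t² + 36t - 105 = ((3/4)t - 21/4)(-4t + 20) + (0)
Last nonzero remainder: -4t + 20. Dividing through by -4 gives the monic gcd t - 5.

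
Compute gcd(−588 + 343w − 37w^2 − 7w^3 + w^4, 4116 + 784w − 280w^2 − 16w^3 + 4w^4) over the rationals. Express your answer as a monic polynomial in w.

Repeated division with remainder:
  w^4 − 7w^3 − 37w^2 + 343w − 588 = (1/4)(4w^4 − 16w^3 − 280w^2 + 784w + 4116) + (−3w^3 + 33w^2 + 147w − 1617)
  4w^4 − 16w^3 − 280w^2 + 784w + 4116 = (−(4/3)w − 28/3)(−3w^3 + 33w^2 + 147w − 1617) + (224w^2 − 10976)
  −3w^3 + 33w^2 + 147w − 1617 = (−(3/224)w + 33/224)(224w^2 − 10976) + (0)
Last nonzero remainder: 224w^2 − 10976. Dividing through by 224 gives the monic gcd w^2 − 49.

−49 + w^2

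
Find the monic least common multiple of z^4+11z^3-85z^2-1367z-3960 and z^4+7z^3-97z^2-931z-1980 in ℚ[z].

Apply the Euclidean algorithm:
  z^4+11z^3-85z^2-1367z-3960 = (z^4+7z^3-97z^2-931z-1980) + (4z^3+12z^2-436z-1980)
  z^4+7z^3-97z^2-931z-1980 = ((1/4)z+1)(4z^3+12z^2-436z-1980) + (0)
Last nonzero remainder: 4z^3+12z^2-436z-1980. Dividing through by 4 gives the monic gcd z^3+3z^2-109z-495.
Then lcm(f, g) = f·g / gcd(f, g); expanding and making the result monic gives the answer.

z^5+15z^4-41z^3-1707z^2-9428z-15840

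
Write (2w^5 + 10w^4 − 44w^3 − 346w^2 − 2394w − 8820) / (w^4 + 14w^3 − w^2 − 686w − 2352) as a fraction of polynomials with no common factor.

Apply the Euclidean algorithm:
  2w^5 + 10w^4 − 44w^3 − 346w^2 − 2394w − 8820 = (2w − 18)(w^4 + 14w^3 − w^2 − 686w − 2352) + (210w^3 + 1008w^2 − 10038w − 51156)
  w^4 + 14w^3 − w^2 − 686w − 2352 = ((1/210)w + 23/525)(210w^3 + 1008w^2 − 10038w − 51156) + ((66/25)w^2 − (66/25)w − 2772/25)
  210w^3 + 1008w^2 − 10038w − 51156 = ((875/11)w + 5075/11)((66/25)w^2 − (66/25)w − 2772/25) + (0)
Last nonzero remainder: (66/25)w^2 − (66/25)w − 2772/25. Dividing through by 66/25 gives the monic gcd w^2 − w − 42.
Cancel w^2 − w − 42 from numerator and denominator to get the reduced form.

(2w^3 + 12w^2 + 52w + 210)/(w^2 + 15w + 56)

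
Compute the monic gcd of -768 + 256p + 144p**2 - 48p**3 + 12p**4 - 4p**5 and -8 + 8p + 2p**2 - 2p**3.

-4 + p**2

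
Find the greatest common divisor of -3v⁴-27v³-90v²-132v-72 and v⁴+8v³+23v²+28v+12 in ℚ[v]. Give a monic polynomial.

Euclidean algorithm in ℚ[v]:
  -3v⁴-27v³-90v²-132v-72 = (-3)(v⁴+8v³+23v²+28v+12) + (-3v³-21v²-48v-36)
  v⁴+8v³+23v²+28v+12 = (-(1/3)v-1/3)(-3v³-21v²-48v-36) + (0)
Last nonzero remainder: -3v³-21v²-48v-36. Dividing through by -3 gives the monic gcd v³+7v²+16v+12.

v³+7v²+16v+12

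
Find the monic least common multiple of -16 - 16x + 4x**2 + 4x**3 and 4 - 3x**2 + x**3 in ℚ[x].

8 + 4x - 6x**2 - x**3 + x**4

Repeated division with remainder:
  4x**3 + 4x**2 - 16x - 16 = (4)(x**3 - 3x**2 + 4) + (16x**2 - 16x - 32)
  x**3 - 3x**2 + 4 = ((1/16)x - 1/8)(16x**2 - 16x - 32) + (0)
Last nonzero remainder: 16x**2 - 16x - 32. Dividing through by 16 gives the monic gcd x**2 - x - 2.
Then lcm(f, g) = f·g / gcd(f, g); expanding and making the result monic gives the answer.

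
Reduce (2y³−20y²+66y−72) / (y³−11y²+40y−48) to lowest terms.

(2y−6)/(y−4)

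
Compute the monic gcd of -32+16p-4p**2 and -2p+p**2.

1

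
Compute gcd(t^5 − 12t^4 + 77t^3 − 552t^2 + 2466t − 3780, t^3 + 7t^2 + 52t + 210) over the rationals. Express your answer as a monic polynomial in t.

Euclidean algorithm in ℚ[t]:
  t^5 − 12t^4 + 77t^3 − 552t^2 + 2466t − 3780 = (t^2 − 19t + 158)(t^3 + 7t^2 + 52t + 210) + (−880t^2 − 1760t − 36960)
  t^3 + 7t^2 + 52t + 210 = (−(1/880)t − 1/176)(−880t^2 − 1760t − 36960) + (0)
Last nonzero remainder: −880t^2 − 1760t − 36960. Dividing through by −880 gives the monic gcd t^2 + 2t + 42.

t^2 + 2t + 42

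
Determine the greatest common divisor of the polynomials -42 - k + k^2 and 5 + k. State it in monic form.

Apply the Euclidean algorithm:
  k^2 - k - 42 = (k - 6)(k + 5) + (-12)
  k + 5 = (-(1/12)k - 5/12)(-12) + (0)
The last nonzero remainder is the constant -12, so the polynomials are coprime and gcd = 1.

1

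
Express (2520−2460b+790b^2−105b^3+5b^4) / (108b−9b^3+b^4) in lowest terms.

Euclidean algorithm in ℚ[b]:
  5b^4−105b^3+790b^2−2460b+2520 = (5)(b^4−9b^3+108b) + (−60b^3+790b^2−3000b+2520)
  b^4−9b^3+108b = (−(1/60)b−5/72)(−60b^3+790b^2−3000b+2520) + ((175/36)b^2−(175/3)b+175)
  −60b^3+790b^2−3000b+2520 = (−(432/35)b+72/5)((175/36)b^2−(175/3)b+175) + (0)
Last nonzero remainder: (175/36)b^2−(175/3)b+175. Dividing through by 175/36 gives the monic gcd b^2−12b+36.
Cancel b^2−12b+36 from numerator and denominator to get the reduced form.

(70−45b+5b^2)/(3b+b^2)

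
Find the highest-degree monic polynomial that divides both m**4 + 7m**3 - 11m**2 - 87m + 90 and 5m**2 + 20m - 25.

Repeated division with remainder:
  m**4 + 7m**3 - 11m**2 - 87m + 90 = ((1/5)m**2 + (3/5)m - 18/5)(5m**2 + 20m - 25) + (0)
Last nonzero remainder: 5m**2 + 20m - 25. Dividing through by 5 gives the monic gcd m**2 + 4m - 5.

m**2 + 4m - 5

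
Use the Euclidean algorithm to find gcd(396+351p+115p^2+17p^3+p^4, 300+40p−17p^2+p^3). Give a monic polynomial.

Repeated division with remainder:
  p^4+17p^3+115p^2+351p+396 = (p+34)(p^3−17p^2+40p+300) + (653p^2−1309p−9804)
  p^3−17p^2+40p+300 = ((1/653)p−9792/426409)(653p^2−1309p−9804) + ((10640644/426409)p+31921932/426409)
  653p^2−1309p−9804 = ((278445077/10640644)p−348376153/2660161)((10640644/426409)p+31921932/426409) + (0)
Last nonzero remainder: (10640644/426409)p+31921932/426409. Dividing through by 10640644/426409 gives the monic gcd p+3.

3+p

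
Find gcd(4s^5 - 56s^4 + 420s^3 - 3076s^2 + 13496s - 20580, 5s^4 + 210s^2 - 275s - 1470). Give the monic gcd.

Apply the Euclidean algorithm:
  4s^5 - 56s^4 + 420s^3 - 3076s^2 + 13496s - 20580 = ((4/5)s - 56/5)(5s^4 + 210s^2 - 275s - 1470) + (252s^3 - 504s^2 + 11592s - 37044)
  5s^4 + 210s^2 - 275s - 1470 = ((5/252)s + 5/126)(252s^3 - 504s^2 + 11592s - 37044) + (0)
Last nonzero remainder: 252s^3 - 504s^2 + 11592s - 37044. Dividing through by 252 gives the monic gcd s^3 - 2s^2 + 46s - 147.

s^3 - 2s^2 + 46s - 147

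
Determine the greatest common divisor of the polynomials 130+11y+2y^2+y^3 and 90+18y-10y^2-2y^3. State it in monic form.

Apply the Euclidean algorithm:
  y^3+2y^2+11y+130 = (-1/2)(-2y^3-10y^2+18y+90) + (-3y^2+20y+175)
  -2y^3-10y^2+18y+90 = ((2/3)y+70/9)(-3y^2+20y+175) + (-(2288/9)y-11440/9)
  -3y^2+20y+175 = ((27/2288)y-315/2288)(-(2288/9)y-11440/9) + (0)
Last nonzero remainder: -(2288/9)y-11440/9. Dividing through by -2288/9 gives the monic gcd y+5.

5+y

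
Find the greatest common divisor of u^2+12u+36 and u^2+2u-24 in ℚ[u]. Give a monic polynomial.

By polynomial division,
  u^2+12u+36 = (u^2+2u-24) + (10u+60)
  u^2+2u-24 = ((1/10)u-2/5)(10u+60) + (0)
Last nonzero remainder: 10u+60. Dividing through by 10 gives the monic gcd u+6.

u+6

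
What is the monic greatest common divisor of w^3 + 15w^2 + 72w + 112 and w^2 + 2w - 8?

w + 4

By polynomial division,
  w^3 + 15w^2 + 72w + 112 = (w + 13)(w^2 + 2w - 8) + (54w + 216)
  w^2 + 2w - 8 = ((1/54)w - 1/27)(54w + 216) + (0)
Last nonzero remainder: 54w + 216. Dividing through by 54 gives the monic gcd w + 4.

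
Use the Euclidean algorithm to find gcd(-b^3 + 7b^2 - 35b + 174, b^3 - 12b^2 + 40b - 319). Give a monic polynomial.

b^2 - b + 29

By polynomial division,
  -b^3 + 7b^2 - 35b + 174 = (-1)(b^3 - 12b^2 + 40b - 319) + (-5b^2 + 5b - 145)
  b^3 - 12b^2 + 40b - 319 = (-(1/5)b + 11/5)(-5b^2 + 5b - 145) + (0)
Last nonzero remainder: -5b^2 + 5b - 145. Dividing through by -5 gives the monic gcd b^2 - b + 29.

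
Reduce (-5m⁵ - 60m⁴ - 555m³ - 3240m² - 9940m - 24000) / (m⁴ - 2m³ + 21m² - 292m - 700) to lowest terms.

(-5m³ - 45m² - 170m - 480)/(m² - 5m - 14)

Euclidean algorithm in ℚ[m]:
  -5m⁵ - 60m⁴ - 555m³ - 3240m² - 9940m - 24000 = (-5m - 70)(m⁴ - 2m³ + 21m² - 292m - 700) + (-590m³ - 3230m² - 33880m - 73000)
  m⁴ - 2m³ + 21m² - 292m - 700 = (-(1/590)m + 441/34810)(-590m³ - 3230m² - 33880m - 73000) + ((15652/3481)m² + (46956/3481)m + 782600/3481)
  -590m³ - 3230m² - 33880m - 73000 = (-(1026895/7826)m - 1270565/3913)((15652/3481)m² + (46956/3481)m + 782600/3481) + (0)
Last nonzero remainder: (15652/3481)m² + (46956/3481)m + 782600/3481. Dividing through by 15652/3481 gives the monic gcd m² + 3m + 50.
Cancel m² + 3m + 50 from numerator and denominator to get the reduced form.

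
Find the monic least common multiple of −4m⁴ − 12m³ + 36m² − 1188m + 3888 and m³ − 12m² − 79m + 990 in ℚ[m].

Euclidean algorithm in ℚ[m]:
  −4m⁴ − 12m³ + 36m² − 1188m + 3888 = (−4m − 60)(m³ − 12m² − 79m + 990) + (−1000m² − 1968m + 63288)
  m³ − 12m² − 79m + 990 = (−(1/1000)m + 873/62500)(−1000m² − 1968m + 63288) + ((184016/15625)m + 1656144/15625)
  −1000m² − 1968m + 63288 = (−(1953125/23002)m + 13734375/23002)((184016/15625)m + 1656144/15625) + (0)
Last nonzero remainder: (184016/15625)m + 1656144/15625. Dividing through by 184016/15625 gives the monic gcd m + 9.
Then lcm(f, g) = f·g / gcd(f, g); expanding and making the result monic gives the answer.

m⁶ − 18m⁵ + 38m⁴ + 816m³ − 8199m² + 53082m − 106920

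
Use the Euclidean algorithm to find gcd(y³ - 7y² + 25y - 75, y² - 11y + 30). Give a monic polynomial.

y - 5

Euclidean algorithm in ℚ[y]:
  y³ - 7y² + 25y - 75 = (y + 4)(y² - 11y + 30) + (39y - 195)
  y² - 11y + 30 = ((1/39)y - 2/13)(39y - 195) + (0)
Last nonzero remainder: 39y - 195. Dividing through by 39 gives the monic gcd y - 5.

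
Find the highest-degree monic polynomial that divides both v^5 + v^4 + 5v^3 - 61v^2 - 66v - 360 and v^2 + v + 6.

v^2 + v + 6

Apply the Euclidean algorithm:
  v^5 + v^4 + 5v^3 - 61v^2 - 66v - 360 = (v^3 - v - 60)(v^2 + v + 6) + (0)
The last nonzero remainder v^2 + v + 6 is already monic.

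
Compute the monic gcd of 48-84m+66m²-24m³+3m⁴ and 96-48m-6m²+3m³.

8-6m+m²

By polynomial division,
  3m⁴-24m³+66m²-84m+48 = (m-6)(3m³-6m²-48m+96) + (78m²-468m+624)
  3m³-6m²-48m+96 = ((1/26)m+2/13)(78m²-468m+624) + (0)
Last nonzero remainder: 78m²-468m+624. Dividing through by 78 gives the monic gcd m²-6m+8.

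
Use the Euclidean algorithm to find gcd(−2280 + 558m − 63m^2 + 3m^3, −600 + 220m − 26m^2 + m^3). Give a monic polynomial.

Euclidean algorithm in ℚ[m]:
  3m^3 − 63m^2 + 558m − 2280 = (3)(m^3 − 26m^2 + 220m − 600) + (15m^2 − 102m − 480)
  m^3 − 26m^2 + 220m − 600 = ((1/15)m − 32/25)(15m^2 − 102m − 480) + ((3036/25)m − 6072/5)
  15m^2 − 102m − 480 = ((125/1012)m + 100/253)((3036/25)m − 6072/5) + (0)
Last nonzero remainder: (3036/25)m − 6072/5. Dividing through by 3036/25 gives the monic gcd m − 10.

−10 + m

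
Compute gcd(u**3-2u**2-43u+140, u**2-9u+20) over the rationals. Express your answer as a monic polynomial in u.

u**2-9u+20

Apply the Euclidean algorithm:
  u**3-2u**2-43u+140 = (u+7)(u**2-9u+20) + (0)
The last nonzero remainder u**2-9u+20 is already monic.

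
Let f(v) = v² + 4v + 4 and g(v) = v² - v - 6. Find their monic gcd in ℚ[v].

Repeated division with remainder:
  v² + 4v + 4 = (v² - v - 6) + (5v + 10)
  v² - v - 6 = ((1/5)v - 3/5)(5v + 10) + (0)
Last nonzero remainder: 5v + 10. Dividing through by 5 gives the monic gcd v + 2.

v + 2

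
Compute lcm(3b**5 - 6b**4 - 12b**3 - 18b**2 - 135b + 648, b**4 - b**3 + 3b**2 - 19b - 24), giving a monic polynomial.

b**6 - b**5 - 6b**4 - 10b**3 - 51b**2 + 171b + 216

By polynomial division,
  3b**5 - 6b**4 - 12b**3 - 18b**2 - 135b + 648 = (3b - 3)(b**4 - b**3 + 3b**2 - 19b - 24) + (-24b**3 + 48b**2 - 120b + 576)
  b**4 - b**3 + 3b**2 - 19b - 24 = (-(1/24)b - 1/24)(-24b**3 + 48b**2 - 120b + 576) + (0)
Last nonzero remainder: -24b**3 + 48b**2 - 120b + 576. Dividing through by -24 gives the monic gcd b**3 - 2b**2 + 5b - 24.
Then lcm(f, g) = f·g / gcd(f, g); expanding and making the result monic gives the answer.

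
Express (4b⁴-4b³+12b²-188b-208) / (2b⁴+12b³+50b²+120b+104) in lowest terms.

(2b²-6b-8)/(b²+4b+4)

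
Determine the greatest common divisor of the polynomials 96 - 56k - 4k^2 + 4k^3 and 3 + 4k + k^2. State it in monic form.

By polynomial division,
  4k^3 - 4k^2 - 56k + 96 = (4k - 20)(k^2 + 4k + 3) + (12k + 156)
  k^2 + 4k + 3 = ((1/12)k - 3/4)(12k + 156) + (120)
  12k + 156 = ((1/10)k + 13/10)(120) + (0)
The last nonzero remainder is the constant 120, so the polynomials are coprime and gcd = 1.

1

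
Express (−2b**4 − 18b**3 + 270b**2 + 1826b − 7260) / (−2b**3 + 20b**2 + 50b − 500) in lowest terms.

Euclidean algorithm in ℚ[b]:
  −2b**4 − 18b**3 + 270b**2 + 1826b − 7260 = (b + 19)(−2b**3 + 20b**2 + 50b − 500) + (−160b**2 + 1376b + 2240)
  −2b**3 + 20b**2 + 50b − 500 = ((1/80)b − 7/400)(−160b**2 + 1376b + 2240) + ((1152/25)b − 2304/5)
  −160b**2 + 1376b + 2240 = (−(125/36)b − 175/36)((1152/25)b − 2304/5) + (0)
Last nonzero remainder: (1152/25)b − 2304/5. Dividing through by 1152/25 gives the monic gcd b − 10.
Cancel b − 10 from numerator and denominator to get the reduced form.

(b**3 + 19b**2 + 55b − 363)/(b**2 − 25)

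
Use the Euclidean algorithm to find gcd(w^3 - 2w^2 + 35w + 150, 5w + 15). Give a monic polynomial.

By polynomial division,
  w^3 - 2w^2 + 35w + 150 = ((1/5)w^2 - w + 10)(5w + 15) + (0)
Last nonzero remainder: 5w + 15. Dividing through by 5 gives the monic gcd w + 3.

w + 3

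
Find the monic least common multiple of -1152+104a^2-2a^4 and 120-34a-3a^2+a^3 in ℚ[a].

Repeated division with remainder:
  -2a^4+104a^2-1152 = (-2a-6)(a^3-3a^2-34a+120) + (18a^2+36a-432)
  a^3-3a^2-34a+120 = ((1/18)a-5/18)(18a^2+36a-432) + (0)
Last nonzero remainder: 18a^2+36a-432. Dividing through by 18 gives the monic gcd a^2+2a-24.
Then lcm(f, g) = f·g / gcd(f, g); expanding and making the result monic gives the answer.

-2880+576a+260a^2-52a^3-5a^4+a^5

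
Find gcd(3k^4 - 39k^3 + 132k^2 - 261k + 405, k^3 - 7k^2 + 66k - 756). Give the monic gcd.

By polynomial division,
  3k^4 - 39k^3 + 132k^2 - 261k + 405 = (3k - 18)(k^3 - 7k^2 + 66k - 756) + (-192k^2 + 3195k - 13203)
  k^3 - 7k^2 + 66k - 756 = (-(1/192)k - 617/12288)(-192k^2 + 3195k - 13203) + ((645777/4096)k - 5811993/4096)
  -192k^2 + 3195k - 13203 = (-(262144/215259)k + 667648/71753)((645777/4096)k - 5811993/4096) + (0)
Last nonzero remainder: (645777/4096)k - 5811993/4096. Dividing through by 645777/4096 gives the monic gcd k - 9.

k - 9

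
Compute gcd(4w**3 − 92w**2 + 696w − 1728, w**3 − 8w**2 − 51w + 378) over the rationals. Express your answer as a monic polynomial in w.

Apply the Euclidean algorithm:
  4w**3 − 92w**2 + 696w − 1728 = (4)(w**3 − 8w**2 − 51w + 378) + (−60w**2 + 900w − 3240)
  w**3 − 8w**2 − 51w + 378 = (−(1/60)w − 7/60)(−60w**2 + 900w − 3240) + (0)
Last nonzero remainder: −60w**2 + 900w − 3240. Dividing through by −60 gives the monic gcd w**2 − 15w + 54.

w**2 − 15w + 54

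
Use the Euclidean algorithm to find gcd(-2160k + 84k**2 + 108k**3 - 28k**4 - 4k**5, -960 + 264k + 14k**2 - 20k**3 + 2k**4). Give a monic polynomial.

Repeated division with remainder:
  -4k**5 - 28k**4 + 108k**3 + 84k**2 - 2160k = (-2k - 34)(2k**4 - 20k**3 + 14k**2 + 264k - 960) + (-544k**3 + 1088k**2 + 4896k - 32640)
  2k**4 - 20k**3 + 14k**2 + 264k - 960 = (-(1/272)k + 1/34)(-544k**3 + 1088k**2 + 4896k - 32640) + (0)
Last nonzero remainder: -544k**3 + 1088k**2 + 4896k - 32640. Dividing through by -544 gives the monic gcd k**3 - 2k**2 - 9k + 60.

60 - 9k - 2k**2 + k**3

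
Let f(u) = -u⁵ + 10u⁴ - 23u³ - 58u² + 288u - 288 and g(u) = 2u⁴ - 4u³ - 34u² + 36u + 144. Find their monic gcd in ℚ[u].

u³ - 4u² - 9u + 36

Apply the Euclidean algorithm:
  -u⁵ + 10u⁴ - 23u³ - 58u² + 288u - 288 = (-(1/2)u + 4)(2u⁴ - 4u³ - 34u² + 36u + 144) + (-24u³ + 96u² + 216u - 864)
  2u⁴ - 4u³ - 34u² + 36u + 144 = (-(1/12)u - 1/6)(-24u³ + 96u² + 216u - 864) + (0)
Last nonzero remainder: -24u³ + 96u² + 216u - 864. Dividing through by -24 gives the monic gcd u³ - 4u² - 9u + 36.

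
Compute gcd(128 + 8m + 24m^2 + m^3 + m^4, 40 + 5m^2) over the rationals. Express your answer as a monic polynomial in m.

8 + m^2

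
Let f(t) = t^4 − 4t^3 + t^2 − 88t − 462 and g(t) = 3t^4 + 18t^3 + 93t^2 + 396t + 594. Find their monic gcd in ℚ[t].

t^3 + 3t^2 + 22t + 66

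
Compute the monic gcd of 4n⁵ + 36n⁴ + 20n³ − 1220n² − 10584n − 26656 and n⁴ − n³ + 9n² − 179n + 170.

Apply the Euclidean algorithm:
  4n⁵ + 36n⁴ + 20n³ − 1220n² − 10584n − 26656 = (4n + 40)(n⁴ − n³ + 9n² − 179n + 170) + (24n³ − 864n² − 4104n − 33456)
  n⁴ − n³ + 9n² − 179n + 170 = ((1/24)n + 35/24)(24n³ − 864n² − 4104n − 33456) + (1440n² + 7200n + 48960)
  24n³ − 864n² − 4104n − 33456 = ((1/60)n − 41/60)(1440n² + 7200n + 48960) + (0)
Last nonzero remainder: 1440n² + 7200n + 48960. Dividing through by 1440 gives the monic gcd n² + 5n + 34.

n² + 5n + 34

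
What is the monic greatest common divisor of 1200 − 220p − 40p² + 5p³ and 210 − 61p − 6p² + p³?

Repeated division with remainder:
  5p³ − 40p² − 220p + 1200 = (5)(p³ − 6p² − 61p + 210) + (−10p² + 85p + 150)
  p³ − 6p² − 61p + 210 = (−(1/10)p − 1/4)(−10p² + 85p + 150) + (−(99/4)p + 495/2)
  −10p² + 85p + 150 = ((40/99)p + 20/33)(−(99/4)p + 495/2) + (0)
Last nonzero remainder: −(99/4)p + 495/2. Dividing through by −99/4 gives the monic gcd p − 10.

−10 + p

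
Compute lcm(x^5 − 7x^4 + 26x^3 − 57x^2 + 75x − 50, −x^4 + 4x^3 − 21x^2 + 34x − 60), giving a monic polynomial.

x^7 − 9x^6 + 52x^5 − 193x^4 + 501x^3 − 884x^2 + 1000x − 600

Repeated division with remainder:
  x^5 − 7x^4 + 26x^3 − 57x^2 + 75x − 50 = (−x + 3)(−x^4 + 4x^3 − 21x^2 + 34x − 60) + (−7x^3 + 40x^2 − 87x + 130)
  −x^4 + 4x^3 − 21x^2 + 34x − 60 = ((1/7)x + 12/49)(−7x^3 + 40x^2 − 87x + 130) + (−(900/49)x^2 + (1800/49)x − 4500/49)
  −7x^3 + 40x^2 − 87x + 130 = ((343/900)x − 637/450)(−(900/49)x^2 + (1800/49)x − 4500/49) + (0)
Last nonzero remainder: −(900/49)x^2 + (1800/49)x − 4500/49. Dividing through by −900/49 gives the monic gcd x^2 − 2x + 5.
Then lcm(f, g) = f·g / gcd(f, g); expanding and making the result monic gives the answer.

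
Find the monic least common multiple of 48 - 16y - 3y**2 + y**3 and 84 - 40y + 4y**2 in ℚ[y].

Euclidean algorithm in ℚ[y]:
  y**3 - 3y**2 - 16y + 48 = ((1/4)y + 7/4)(4y**2 - 40y + 84) + (33y - 99)
  4y**2 - 40y + 84 = ((4/33)y - 28/33)(33y - 99) + (0)
Last nonzero remainder: 33y - 99. Dividing through by 33 gives the monic gcd y - 3.
Then lcm(f, g) = f·g / gcd(f, g); expanding and making the result monic gives the answer.

-336 + 160y + 5y**2 - 10y**3 + y**4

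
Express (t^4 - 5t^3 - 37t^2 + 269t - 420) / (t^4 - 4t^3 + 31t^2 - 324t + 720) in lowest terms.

(t^2 + 3t - 28)/(t^2 + 4t + 48)

By polynomial division,
  t^4 - 5t^3 - 37t^2 + 269t - 420 = (t^4 - 4t^3 + 31t^2 - 324t + 720) + (-t^3 - 68t^2 + 593t - 1140)
  t^4 - 4t^3 + 31t^2 - 324t + 720 = (-t + 72)(-t^3 - 68t^2 + 593t - 1140) + (5520t^2 - 44160t + 82800)
  -t^3 - 68t^2 + 593t - 1140 = (-(1/5520)t - 19/1380)(5520t^2 - 44160t + 82800) + (0)
Last nonzero remainder: 5520t^2 - 44160t + 82800. Dividing through by 5520 gives the monic gcd t^2 - 8t + 15.
Cancel t^2 - 8t + 15 from numerator and denominator to get the reduced form.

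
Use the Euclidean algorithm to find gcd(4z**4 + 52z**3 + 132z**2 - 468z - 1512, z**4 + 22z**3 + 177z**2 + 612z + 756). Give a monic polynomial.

Apply the Euclidean algorithm:
  4z**4 + 52z**3 + 132z**2 - 468z - 1512 = (4)(z**4 + 22z**3 + 177z**2 + 612z + 756) + (-36z**3 - 576z**2 - 2916z - 4536)
  z**4 + 22z**3 + 177z**2 + 612z + 756 = (-(1/36)z - 1/6)(-36z**3 - 576z**2 - 2916z - 4536) + (0)
Last nonzero remainder: -36z**3 - 576z**2 - 2916z - 4536. Dividing through by -36 gives the monic gcd z**3 + 16z**2 + 81z + 126.

z**3 + 16z**2 + 81z + 126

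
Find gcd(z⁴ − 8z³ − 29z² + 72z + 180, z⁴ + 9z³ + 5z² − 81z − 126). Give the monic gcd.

z³ + 2z² − 9z − 18

Repeated division with remainder:
  z⁴ − 8z³ − 29z² + 72z + 180 = (z⁴ + 9z³ + 5z² − 81z − 126) + (−17z³ − 34z² + 153z + 306)
  z⁴ + 9z³ + 5z² − 81z − 126 = (−(1/17)z − 7/17)(−17z³ − 34z² + 153z + 306) + (0)
Last nonzero remainder: −17z³ − 34z² + 153z + 306. Dividing through by −17 gives the monic gcd z³ + 2z² − 9z − 18.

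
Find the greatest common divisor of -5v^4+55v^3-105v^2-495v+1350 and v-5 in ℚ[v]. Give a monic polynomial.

By polynomial division,
  -5v^4+55v^3-105v^2-495v+1350 = (-5v^3+30v^2+45v-270)(v-5) + (0)
The last nonzero remainder v-5 is already monic.

v-5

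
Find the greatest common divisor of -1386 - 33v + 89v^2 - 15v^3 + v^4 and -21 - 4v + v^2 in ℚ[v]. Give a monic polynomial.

By polynomial division,
  v^4 - 15v^3 + 89v^2 - 33v - 1386 = (v^2 - 11v + 66)(v^2 - 4v - 21) + (0)
The last nonzero remainder v^2 - 4v - 21 is already monic.

-21 - 4v + v^2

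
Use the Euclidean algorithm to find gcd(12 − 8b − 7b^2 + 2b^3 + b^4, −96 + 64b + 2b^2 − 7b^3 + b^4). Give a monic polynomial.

−6 + b + b^2

Euclidean algorithm in ℚ[b]:
  b^4 + 2b^3 − 7b^2 − 8b + 12 = (b^4 − 7b^3 + 2b^2 + 64b − 96) + (9b^3 − 9b^2 − 72b + 108)
  b^4 − 7b^3 + 2b^2 + 64b − 96 = ((1/9)b − 2/3)(9b^3 − 9b^2 − 72b + 108) + (4b^2 + 4b − 24)
  9b^3 − 9b^2 − 72b + 108 = ((9/4)b − 9/2)(4b^2 + 4b − 24) + (0)
Last nonzero remainder: 4b^2 + 4b − 24. Dividing through by 4 gives the monic gcd b^2 + b − 6.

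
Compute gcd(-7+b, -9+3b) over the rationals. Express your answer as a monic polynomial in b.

1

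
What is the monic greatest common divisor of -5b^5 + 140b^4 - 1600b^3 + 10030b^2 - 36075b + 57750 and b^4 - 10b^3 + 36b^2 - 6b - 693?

b^3 - 13b^2 + 75b - 231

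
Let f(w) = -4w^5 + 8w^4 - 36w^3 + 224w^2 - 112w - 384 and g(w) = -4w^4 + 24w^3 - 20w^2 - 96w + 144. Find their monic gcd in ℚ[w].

w^2 - 5w + 6

By polynomial division,
  -4w^5 + 8w^4 - 36w^3 + 224w^2 - 112w - 384 = (w + 4)(-4w^4 + 24w^3 - 20w^2 - 96w + 144) + (-112w^3 + 400w^2 + 128w - 960)
  -4w^4 + 24w^3 - 20w^2 - 96w + 144 = ((1/28)w - 17/196)(-112w^3 + 400w^2 + 128w - 960) + ((496/49)w^2 - (2480/49)w + 2976/49)
  -112w^3 + 400w^2 + 128w - 960 = (-(343/31)w - 490/31)((496/49)w^2 - (2480/49)w + 2976/49) + (0)
Last nonzero remainder: (496/49)w^2 - (2480/49)w + 2976/49. Dividing through by 496/49 gives the monic gcd w^2 - 5w + 6.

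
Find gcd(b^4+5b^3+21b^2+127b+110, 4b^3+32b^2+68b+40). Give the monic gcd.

b^2+6b+5

Repeated division with remainder:
  b^4+5b^3+21b^2+127b+110 = ((1/4)b-3/4)(4b^3+32b^2+68b+40) + (28b^2+168b+140)
  4b^3+32b^2+68b+40 = ((1/7)b+2/7)(28b^2+168b+140) + (0)
Last nonzero remainder: 28b^2+168b+140. Dividing through by 28 gives the monic gcd b^2+6b+5.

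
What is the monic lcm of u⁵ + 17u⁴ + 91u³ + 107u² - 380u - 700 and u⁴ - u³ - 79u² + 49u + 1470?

By polynomial division,
  u⁵ + 17u⁴ + 91u³ + 107u² - 380u - 700 = (u + 18)(u⁴ - u³ - 79u² + 49u + 1470) + (188u³ + 1480u² - 2732u - 27160)
  u⁴ - u³ - 79u² + 49u + 1470 = ((1/188)u - 417/8836)(188u³ + 1480u² - 2732u - 27160) + ((11880/2209)u² + (142560/2209)u + 415800/2209)
  188u³ + 1480u² - 2732u - 27160 = ((103823/2970)u - 214273/1485)((11880/2209)u² + (142560/2209)u + 415800/2209) + (0)
Last nonzero remainder: (11880/2209)u² + (142560/2209)u + 415800/2209. Dividing through by 11880/2209 gives the monic gcd u² + 12u + 35.
Then lcm(f, g) = f·g / gcd(f, g); expanding and making the result monic gives the answer.

u⁷ + 4u⁶ - 88u⁵ - 362u⁴ + 2051u³ + 8734u² - 6860u - 29400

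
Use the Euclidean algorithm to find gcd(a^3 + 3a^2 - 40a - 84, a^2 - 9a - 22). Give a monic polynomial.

a + 2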